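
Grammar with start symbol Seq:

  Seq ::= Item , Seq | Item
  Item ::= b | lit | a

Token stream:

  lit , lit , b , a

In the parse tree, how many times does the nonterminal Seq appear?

[Seq [Item lit] , [Seq [Item lit] , [Seq [Item b] , [Seq [Item a]]]]]

4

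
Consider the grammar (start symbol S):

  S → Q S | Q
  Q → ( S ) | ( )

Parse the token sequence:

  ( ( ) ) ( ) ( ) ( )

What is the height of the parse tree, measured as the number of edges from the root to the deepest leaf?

5

[S [Q ( [S [Q ( )]] )] [S [Q ( )] [S [Q ( )] [S [Q ( )]]]]]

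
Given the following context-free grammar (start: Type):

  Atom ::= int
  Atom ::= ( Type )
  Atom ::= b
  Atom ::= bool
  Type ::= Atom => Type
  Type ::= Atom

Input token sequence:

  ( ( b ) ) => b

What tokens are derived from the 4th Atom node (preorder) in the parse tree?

[Type [Atom ( [Type [Atom ( [Type [Atom b]] )]] )] => [Type [Atom b]]]

b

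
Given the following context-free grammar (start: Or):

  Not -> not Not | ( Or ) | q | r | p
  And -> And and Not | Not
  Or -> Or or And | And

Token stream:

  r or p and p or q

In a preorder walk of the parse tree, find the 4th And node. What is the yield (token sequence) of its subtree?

[Or [Or [Or [And [Not r]]] or [And [And [Not p]] and [Not p]]] or [And [Not q]]]

q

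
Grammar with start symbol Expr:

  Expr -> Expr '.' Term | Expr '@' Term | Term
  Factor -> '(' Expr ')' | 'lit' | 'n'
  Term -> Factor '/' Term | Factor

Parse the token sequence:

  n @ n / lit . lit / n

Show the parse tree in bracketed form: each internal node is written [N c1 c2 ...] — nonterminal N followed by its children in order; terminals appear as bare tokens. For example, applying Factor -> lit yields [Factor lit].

Expr
Expr . Term
Expr @ Term . Term
Term @ Term . Term
Factor @ Term . Term
n @ Term . Term
n @ Factor / Term . Term
n @ n / Term . Term
n @ n / Factor . Term
n @ n / lit . Term
n @ n / lit . Factor / Term
n @ n / lit . lit / Term
n @ n / lit . lit / Factor
n @ n / lit . lit / n

[Expr [Expr [Expr [Term [Factor n]]] @ [Term [Factor n] / [Term [Factor lit]]]] . [Term [Factor lit] / [Term [Factor n]]]]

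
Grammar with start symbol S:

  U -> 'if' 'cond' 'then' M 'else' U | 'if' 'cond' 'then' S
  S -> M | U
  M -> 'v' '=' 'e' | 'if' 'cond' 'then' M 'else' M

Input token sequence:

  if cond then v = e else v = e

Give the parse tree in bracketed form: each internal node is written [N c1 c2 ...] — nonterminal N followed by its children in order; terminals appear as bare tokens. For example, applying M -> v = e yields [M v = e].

[S [M if cond then [M v = e] else [M v = e]]]

S
M
if cond then M else M
if cond then v = e else M
if cond then v = e else v = e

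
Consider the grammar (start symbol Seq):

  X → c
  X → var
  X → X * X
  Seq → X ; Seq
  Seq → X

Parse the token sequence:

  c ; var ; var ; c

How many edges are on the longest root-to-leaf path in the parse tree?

[Seq [X c] ; [Seq [X var] ; [Seq [X var] ; [Seq [X c]]]]]

5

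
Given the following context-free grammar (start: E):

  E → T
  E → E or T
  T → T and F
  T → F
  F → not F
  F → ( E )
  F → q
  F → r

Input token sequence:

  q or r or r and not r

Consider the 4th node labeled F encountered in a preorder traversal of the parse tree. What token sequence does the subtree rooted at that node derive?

not r

[E [E [E [T [F q]]] or [T [F r]]] or [T [T [F r]] and [F not [F r]]]]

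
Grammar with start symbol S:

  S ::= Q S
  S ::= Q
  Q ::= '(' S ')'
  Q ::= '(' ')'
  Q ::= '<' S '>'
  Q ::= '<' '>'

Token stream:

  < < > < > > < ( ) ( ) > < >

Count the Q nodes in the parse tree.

7

[S [Q < [S [Q < >] [S [Q < >]]] >] [S [Q < [S [Q ( )] [S [Q ( )]]] >] [S [Q < >]]]]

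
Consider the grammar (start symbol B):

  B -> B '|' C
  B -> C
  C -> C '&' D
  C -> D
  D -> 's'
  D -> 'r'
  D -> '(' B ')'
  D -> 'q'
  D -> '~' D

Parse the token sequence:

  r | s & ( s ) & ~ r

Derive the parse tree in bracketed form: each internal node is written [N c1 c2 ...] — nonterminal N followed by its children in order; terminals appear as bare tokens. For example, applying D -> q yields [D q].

[B [B [C [D r]]] | [C [C [C [D s]] & [D ( [B [C [D s]]] )]] & [D ~ [D r]]]]

B
B | C
C | C
D | C
r | C
r | C & D
r | C & D & D
r | D & D & D
r | s & D & D
r | s & ( B ) & D
r | s & ( C ) & D
r | s & ( D ) & D
r | s & ( s ) & D
r | s & ( s ) & ~ D
r | s & ( s ) & ~ r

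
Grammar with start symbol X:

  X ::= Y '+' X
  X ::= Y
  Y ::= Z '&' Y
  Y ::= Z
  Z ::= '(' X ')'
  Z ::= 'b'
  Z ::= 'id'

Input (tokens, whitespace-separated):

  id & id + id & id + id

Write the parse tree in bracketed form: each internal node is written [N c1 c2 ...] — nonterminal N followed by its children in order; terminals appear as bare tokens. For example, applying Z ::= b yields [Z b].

[X [Y [Z id] & [Y [Z id]]] + [X [Y [Z id] & [Y [Z id]]] + [X [Y [Z id]]]]]

X
Y + X
Z & Y + X
id & Y + X
id & Z + X
id & id + X
id & id + Y + X
id & id + Z & Y + X
id & id + id & Y + X
id & id + id & Z + X
id & id + id & id + X
id & id + id & id + Y
id & id + id & id + Z
id & id + id & id + id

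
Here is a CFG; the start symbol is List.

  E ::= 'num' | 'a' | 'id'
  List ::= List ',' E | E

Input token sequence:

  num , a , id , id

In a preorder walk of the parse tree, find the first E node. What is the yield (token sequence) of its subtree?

[List [List [List [List [E num]] , [E a]] , [E id]] , [E id]]

num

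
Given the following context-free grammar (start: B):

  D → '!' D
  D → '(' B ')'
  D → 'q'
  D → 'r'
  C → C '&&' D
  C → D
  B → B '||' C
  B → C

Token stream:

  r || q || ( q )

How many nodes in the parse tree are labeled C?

4

[B [B [B [C [D r]]] || [C [D q]]] || [C [D ( [B [C [D q]]] )]]]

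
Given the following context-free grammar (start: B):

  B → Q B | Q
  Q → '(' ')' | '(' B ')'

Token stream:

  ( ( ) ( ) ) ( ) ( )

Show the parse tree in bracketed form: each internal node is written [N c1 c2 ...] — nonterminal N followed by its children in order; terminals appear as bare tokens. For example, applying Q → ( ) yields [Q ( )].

B
Q B
( B ) B
( Q B ) B
( ( ) B ) B
( ( ) Q ) B
( ( ) ( ) ) B
( ( ) ( ) ) Q B
( ( ) ( ) ) ( ) B
( ( ) ( ) ) ( ) Q
( ( ) ( ) ) ( ) ( )

[B [Q ( [B [Q ( )] [B [Q ( )]]] )] [B [Q ( )] [B [Q ( )]]]]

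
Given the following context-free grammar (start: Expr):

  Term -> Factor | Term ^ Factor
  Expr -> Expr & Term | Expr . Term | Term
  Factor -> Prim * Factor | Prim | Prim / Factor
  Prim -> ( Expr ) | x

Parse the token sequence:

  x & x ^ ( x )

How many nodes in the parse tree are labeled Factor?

4

[Expr [Expr [Term [Factor [Prim x]]]] & [Term [Term [Factor [Prim x]]] ^ [Factor [Prim ( [Expr [Term [Factor [Prim x]]]] )]]]]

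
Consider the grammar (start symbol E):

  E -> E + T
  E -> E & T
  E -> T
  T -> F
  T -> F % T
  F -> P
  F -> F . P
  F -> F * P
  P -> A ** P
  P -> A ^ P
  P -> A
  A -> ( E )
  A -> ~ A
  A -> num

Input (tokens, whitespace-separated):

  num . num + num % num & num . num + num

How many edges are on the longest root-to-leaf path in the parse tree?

9

[E [E [E [E [T [F [F [P [A num]]] . [P [A num]]]]] + [T [F [P [A num]]] % [T [F [P [A num]]]]]] & [T [F [F [P [A num]]] . [P [A num]]]]] + [T [F [P [A num]]]]]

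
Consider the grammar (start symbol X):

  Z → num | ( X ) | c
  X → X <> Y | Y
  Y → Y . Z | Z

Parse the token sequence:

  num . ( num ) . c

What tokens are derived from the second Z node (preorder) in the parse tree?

[X [Y [Y [Y [Z num]] . [Z ( [X [Y [Z num]]] )]] . [Z c]]]

( num )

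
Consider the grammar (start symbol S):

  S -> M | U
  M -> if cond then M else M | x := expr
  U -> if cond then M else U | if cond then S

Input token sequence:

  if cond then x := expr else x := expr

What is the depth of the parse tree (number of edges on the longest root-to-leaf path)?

3

[S [M if cond then [M x := expr] else [M x := expr]]]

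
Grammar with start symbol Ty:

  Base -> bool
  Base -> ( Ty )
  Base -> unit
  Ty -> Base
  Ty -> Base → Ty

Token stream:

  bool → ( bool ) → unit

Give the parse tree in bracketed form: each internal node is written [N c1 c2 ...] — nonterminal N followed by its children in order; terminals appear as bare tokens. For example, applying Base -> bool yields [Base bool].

Ty
Base → Ty
bool → Ty
bool → Base → Ty
bool → ( Ty ) → Ty
bool → ( Base ) → Ty
bool → ( bool ) → Ty
bool → ( bool ) → Base
bool → ( bool ) → unit

[Ty [Base bool] → [Ty [Base ( [Ty [Base bool]] )] → [Ty [Base unit]]]]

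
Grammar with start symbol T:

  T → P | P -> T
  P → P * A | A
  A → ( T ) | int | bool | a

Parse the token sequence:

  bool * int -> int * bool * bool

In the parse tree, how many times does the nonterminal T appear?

2

[T [P [P [A bool]] * [A int]] -> [T [P [P [P [A int]] * [A bool]] * [A bool]]]]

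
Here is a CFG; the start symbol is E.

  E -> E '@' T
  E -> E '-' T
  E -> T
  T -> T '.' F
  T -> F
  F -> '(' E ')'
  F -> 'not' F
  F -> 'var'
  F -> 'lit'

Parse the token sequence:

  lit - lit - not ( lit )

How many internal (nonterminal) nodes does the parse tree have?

13

[E [E [E [T [F lit]]] - [T [F lit]]] - [T [F not [F ( [E [T [F lit]]] )]]]]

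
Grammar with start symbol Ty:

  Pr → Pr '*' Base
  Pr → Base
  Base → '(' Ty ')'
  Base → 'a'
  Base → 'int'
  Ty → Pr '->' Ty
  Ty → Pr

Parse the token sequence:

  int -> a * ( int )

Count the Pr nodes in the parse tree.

4

[Ty [Pr [Base int]] -> [Ty [Pr [Pr [Base a]] * [Base ( [Ty [Pr [Base int]]] )]]]]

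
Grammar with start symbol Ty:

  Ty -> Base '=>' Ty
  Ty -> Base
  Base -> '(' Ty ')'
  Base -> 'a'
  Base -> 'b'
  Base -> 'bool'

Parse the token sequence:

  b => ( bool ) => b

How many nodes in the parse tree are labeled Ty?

[Ty [Base b] => [Ty [Base ( [Ty [Base bool]] )] => [Ty [Base b]]]]

4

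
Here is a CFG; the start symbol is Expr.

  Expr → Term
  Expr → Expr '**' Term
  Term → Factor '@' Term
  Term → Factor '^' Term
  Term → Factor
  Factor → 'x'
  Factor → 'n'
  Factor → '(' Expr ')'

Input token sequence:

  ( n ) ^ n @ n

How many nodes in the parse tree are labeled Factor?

[Expr [Term [Factor ( [Expr [Term [Factor n]]] )] ^ [Term [Factor n] @ [Term [Factor n]]]]]

4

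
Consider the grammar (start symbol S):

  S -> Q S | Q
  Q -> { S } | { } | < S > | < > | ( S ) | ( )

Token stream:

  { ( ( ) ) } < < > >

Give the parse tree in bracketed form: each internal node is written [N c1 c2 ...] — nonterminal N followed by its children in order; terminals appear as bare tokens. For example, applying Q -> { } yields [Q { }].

S
Q S
{ S } S
{ Q } S
{ ( S ) } S
{ ( Q ) } S
{ ( ( ) ) } S
{ ( ( ) ) } Q
{ ( ( ) ) } < S >
{ ( ( ) ) } < Q >
{ ( ( ) ) } < < > >

[S [Q { [S [Q ( [S [Q ( )]] )]] }] [S [Q < [S [Q < >]] >]]]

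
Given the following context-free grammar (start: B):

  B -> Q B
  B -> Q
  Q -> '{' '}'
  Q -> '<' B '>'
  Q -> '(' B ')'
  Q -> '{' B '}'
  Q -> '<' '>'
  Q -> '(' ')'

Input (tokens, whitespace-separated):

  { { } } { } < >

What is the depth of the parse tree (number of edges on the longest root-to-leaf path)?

4

[B [Q { [B [Q { }]] }] [B [Q { }] [B [Q < >]]]]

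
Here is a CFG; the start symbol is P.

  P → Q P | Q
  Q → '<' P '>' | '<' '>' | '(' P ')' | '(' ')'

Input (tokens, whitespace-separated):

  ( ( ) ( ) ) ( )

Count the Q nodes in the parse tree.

[P [Q ( [P [Q ( )] [P [Q ( )]]] )] [P [Q ( )]]]

4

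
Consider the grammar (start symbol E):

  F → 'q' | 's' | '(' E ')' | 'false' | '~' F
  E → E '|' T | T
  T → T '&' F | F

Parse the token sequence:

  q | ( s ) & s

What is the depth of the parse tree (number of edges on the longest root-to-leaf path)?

[E [E [T [F q]]] | [T [T [F ( [E [T [F s]]] )]] & [F s]]]

7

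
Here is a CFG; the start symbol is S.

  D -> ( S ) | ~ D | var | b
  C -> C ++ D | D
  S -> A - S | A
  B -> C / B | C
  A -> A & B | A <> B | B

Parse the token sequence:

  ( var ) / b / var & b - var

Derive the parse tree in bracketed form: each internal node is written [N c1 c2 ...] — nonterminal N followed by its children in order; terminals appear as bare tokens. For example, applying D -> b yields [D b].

[S [A [A [B [C [D ( [S [A [B [C [D var]]]]] )]] / [B [C [D b]] / [B [C [D var]]]]]] & [B [C [D b]]]] - [S [A [B [C [D var]]]]]]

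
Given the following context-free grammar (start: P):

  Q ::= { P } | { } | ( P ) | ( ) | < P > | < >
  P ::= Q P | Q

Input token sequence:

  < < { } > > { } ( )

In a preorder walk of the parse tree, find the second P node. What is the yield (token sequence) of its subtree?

[P [Q < [P [Q < [P [Q { }]] >]] >] [P [Q { }] [P [Q ( )]]]]

< { } >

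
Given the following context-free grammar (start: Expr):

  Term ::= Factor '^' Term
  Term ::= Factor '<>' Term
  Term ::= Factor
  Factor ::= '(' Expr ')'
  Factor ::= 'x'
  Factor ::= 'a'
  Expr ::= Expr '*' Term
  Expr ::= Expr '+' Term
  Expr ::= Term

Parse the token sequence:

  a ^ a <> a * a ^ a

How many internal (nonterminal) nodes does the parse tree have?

[Expr [Expr [Term [Factor a] ^ [Term [Factor a] <> [Term [Factor a]]]]] * [Term [Factor a] ^ [Term [Factor a]]]]

12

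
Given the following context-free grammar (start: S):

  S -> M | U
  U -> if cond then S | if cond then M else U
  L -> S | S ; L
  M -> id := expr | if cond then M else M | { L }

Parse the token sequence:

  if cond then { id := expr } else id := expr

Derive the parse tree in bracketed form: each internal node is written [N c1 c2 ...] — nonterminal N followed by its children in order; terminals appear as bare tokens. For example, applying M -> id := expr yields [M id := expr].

S
M
if cond then M else M
if cond then { L } else M
if cond then { S } else M
if cond then { M } else M
if cond then { id := expr } else M
if cond then { id := expr } else id := expr

[S [M if cond then [M { [L [S [M id := expr]]] }] else [M id := expr]]]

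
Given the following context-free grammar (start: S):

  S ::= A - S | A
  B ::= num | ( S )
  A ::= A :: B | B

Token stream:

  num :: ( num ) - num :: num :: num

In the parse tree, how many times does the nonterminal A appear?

[S [A [A [B num]] :: [B ( [S [A [B num]]] )]] - [S [A [A [A [B num]] :: [B num]] :: [B num]]]]

6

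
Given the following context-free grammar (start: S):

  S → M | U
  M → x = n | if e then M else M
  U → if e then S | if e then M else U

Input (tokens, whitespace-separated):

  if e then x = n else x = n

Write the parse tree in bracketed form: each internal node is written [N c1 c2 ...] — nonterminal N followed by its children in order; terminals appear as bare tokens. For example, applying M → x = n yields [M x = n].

S
M
if e then M else M
if e then x = n else M
if e then x = n else x = n

[S [M if e then [M x = n] else [M x = n]]]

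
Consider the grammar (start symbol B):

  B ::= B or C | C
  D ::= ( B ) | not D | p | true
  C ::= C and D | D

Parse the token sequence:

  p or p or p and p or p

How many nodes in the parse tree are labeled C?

5

[B [B [B [B [C [D p]]] or [C [D p]]] or [C [C [D p]] and [D p]]] or [C [D p]]]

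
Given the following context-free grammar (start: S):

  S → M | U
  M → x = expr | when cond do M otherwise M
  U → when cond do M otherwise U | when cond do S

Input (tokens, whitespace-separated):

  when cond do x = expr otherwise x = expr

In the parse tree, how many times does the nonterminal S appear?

1

[S [M when cond do [M x = expr] otherwise [M x = expr]]]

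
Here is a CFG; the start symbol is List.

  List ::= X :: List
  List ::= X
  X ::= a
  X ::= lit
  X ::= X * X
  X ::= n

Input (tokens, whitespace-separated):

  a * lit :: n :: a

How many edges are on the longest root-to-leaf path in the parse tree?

4

[List [X [X a] * [X lit]] :: [List [X n] :: [List [X a]]]]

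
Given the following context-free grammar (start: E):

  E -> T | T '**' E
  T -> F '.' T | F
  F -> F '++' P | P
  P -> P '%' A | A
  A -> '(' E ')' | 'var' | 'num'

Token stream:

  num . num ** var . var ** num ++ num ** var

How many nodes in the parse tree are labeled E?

[E [T [F [P [A num]]] . [T [F [P [A num]]]]] ** [E [T [F [P [A var]]] . [T [F [P [A var]]]]] ** [E [T [F [F [P [A num]]] ++ [P [A num]]]] ** [E [T [F [P [A var]]]]]]]]

4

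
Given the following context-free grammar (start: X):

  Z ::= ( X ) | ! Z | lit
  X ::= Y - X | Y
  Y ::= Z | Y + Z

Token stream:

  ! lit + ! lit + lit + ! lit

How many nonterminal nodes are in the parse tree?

[X [Y [Y [Y [Y [Z ! [Z lit]]] + [Z ! [Z lit]]] + [Z lit]] + [Z ! [Z lit]]]]

12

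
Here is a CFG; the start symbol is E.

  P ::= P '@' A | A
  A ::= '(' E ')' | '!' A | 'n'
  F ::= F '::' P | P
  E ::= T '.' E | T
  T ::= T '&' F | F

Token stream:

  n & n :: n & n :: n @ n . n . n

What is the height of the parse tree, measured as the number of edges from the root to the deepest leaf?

[E [T [T [T [F [P [A n]]]] & [F [F [P [A n]]] :: [P [A n]]]] & [F [F [P [A n]]] :: [P [P [A n]] @ [A n]]]] . [E [T [F [P [A n]]]] . [E [T [F [P [A n]]]]]]]

7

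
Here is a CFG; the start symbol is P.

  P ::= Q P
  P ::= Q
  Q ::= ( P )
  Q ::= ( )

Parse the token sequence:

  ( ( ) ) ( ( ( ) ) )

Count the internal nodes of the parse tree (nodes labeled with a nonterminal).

10

[P [Q ( [P [Q ( )]] )] [P [Q ( [P [Q ( [P [Q ( )]] )]] )]]]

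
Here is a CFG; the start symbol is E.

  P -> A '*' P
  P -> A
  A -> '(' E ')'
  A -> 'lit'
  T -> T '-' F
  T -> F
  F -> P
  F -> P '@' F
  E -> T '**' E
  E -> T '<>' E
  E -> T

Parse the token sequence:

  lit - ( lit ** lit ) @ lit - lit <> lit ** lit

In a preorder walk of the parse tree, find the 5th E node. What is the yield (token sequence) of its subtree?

lit

[E [T [T [T [F [P [A lit]]]] - [F [P [A ( [E [T [F [P [A lit]]]] ** [E [T [F [P [A lit]]]]]] )]] @ [F [P [A lit]]]]] - [F [P [A lit]]]] <> [E [T [F [P [A lit]]]] ** [E [T [F [P [A lit]]]]]]]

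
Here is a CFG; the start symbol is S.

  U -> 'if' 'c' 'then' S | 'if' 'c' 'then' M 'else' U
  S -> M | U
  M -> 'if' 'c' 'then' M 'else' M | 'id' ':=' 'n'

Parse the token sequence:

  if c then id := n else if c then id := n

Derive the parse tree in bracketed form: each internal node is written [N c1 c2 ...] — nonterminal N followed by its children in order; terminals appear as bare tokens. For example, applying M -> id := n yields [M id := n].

[S [U if c then [M id := n] else [U if c then [S [M id := n]]]]]

S
U
if c then M else U
if c then id := n else U
if c then id := n else if c then S
if c then id := n else if c then M
if c then id := n else if c then id := n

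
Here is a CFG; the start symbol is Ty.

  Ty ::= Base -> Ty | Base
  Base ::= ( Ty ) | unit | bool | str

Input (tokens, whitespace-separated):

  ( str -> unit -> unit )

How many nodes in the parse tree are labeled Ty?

[Ty [Base ( [Ty [Base str] -> [Ty [Base unit] -> [Ty [Base unit]]]] )]]

4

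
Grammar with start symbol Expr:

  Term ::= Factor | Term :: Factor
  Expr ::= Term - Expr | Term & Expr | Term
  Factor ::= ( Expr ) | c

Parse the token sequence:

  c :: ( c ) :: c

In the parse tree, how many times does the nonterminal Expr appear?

[Expr [Term [Term [Term [Factor c]] :: [Factor ( [Expr [Term [Factor c]]] )]] :: [Factor c]]]

2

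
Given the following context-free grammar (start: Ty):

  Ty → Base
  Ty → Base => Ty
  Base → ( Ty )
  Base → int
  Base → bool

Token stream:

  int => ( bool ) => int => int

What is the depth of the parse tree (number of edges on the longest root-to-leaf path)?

5

[Ty [Base int] => [Ty [Base ( [Ty [Base bool]] )] => [Ty [Base int] => [Ty [Base int]]]]]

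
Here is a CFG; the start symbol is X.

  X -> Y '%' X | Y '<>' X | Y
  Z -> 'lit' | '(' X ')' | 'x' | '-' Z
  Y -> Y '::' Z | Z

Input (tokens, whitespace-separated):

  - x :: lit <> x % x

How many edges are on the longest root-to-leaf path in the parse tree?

5

[X [Y [Y [Z - [Z x]]] :: [Z lit]] <> [X [Y [Z x]] % [X [Y [Z x]]]]]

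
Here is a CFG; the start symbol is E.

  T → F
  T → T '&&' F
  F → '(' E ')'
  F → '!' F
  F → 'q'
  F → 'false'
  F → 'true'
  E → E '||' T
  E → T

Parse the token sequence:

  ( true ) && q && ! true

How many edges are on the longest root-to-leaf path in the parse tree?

[E [T [T [T [F ( [E [T [F true]]] )]] && [F q]] && [F ! [F true]]]]

8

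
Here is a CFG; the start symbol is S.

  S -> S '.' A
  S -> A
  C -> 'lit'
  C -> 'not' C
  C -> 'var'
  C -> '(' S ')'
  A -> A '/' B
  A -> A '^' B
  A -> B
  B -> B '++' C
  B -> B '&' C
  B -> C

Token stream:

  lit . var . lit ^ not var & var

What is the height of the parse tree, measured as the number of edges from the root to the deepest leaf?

[S [S [S [A [B [C lit]]]] . [A [B [C var]]]] . [A [A [B [C lit]]] ^ [B [B [C not [C var]]] & [C var]]]]

6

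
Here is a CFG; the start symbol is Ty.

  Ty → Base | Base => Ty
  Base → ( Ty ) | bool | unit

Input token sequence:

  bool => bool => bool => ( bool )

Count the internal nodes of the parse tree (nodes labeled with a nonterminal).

[Ty [Base bool] => [Ty [Base bool] => [Ty [Base bool] => [Ty [Base ( [Ty [Base bool]] )]]]]]

10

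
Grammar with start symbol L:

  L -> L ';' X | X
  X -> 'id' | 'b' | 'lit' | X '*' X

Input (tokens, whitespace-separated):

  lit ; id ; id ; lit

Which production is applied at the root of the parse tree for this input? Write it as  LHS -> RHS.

[L [L [L [L [X lit]] ; [X id]] ; [X id]] ; [X lit]]

L -> L ';' X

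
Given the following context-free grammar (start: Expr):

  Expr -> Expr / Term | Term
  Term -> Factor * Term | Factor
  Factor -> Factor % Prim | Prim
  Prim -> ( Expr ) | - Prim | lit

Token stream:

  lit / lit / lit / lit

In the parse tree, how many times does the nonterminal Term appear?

[Expr [Expr [Expr [Expr [Term [Factor [Prim lit]]]] / [Term [Factor [Prim lit]]]] / [Term [Factor [Prim lit]]]] / [Term [Factor [Prim lit]]]]

4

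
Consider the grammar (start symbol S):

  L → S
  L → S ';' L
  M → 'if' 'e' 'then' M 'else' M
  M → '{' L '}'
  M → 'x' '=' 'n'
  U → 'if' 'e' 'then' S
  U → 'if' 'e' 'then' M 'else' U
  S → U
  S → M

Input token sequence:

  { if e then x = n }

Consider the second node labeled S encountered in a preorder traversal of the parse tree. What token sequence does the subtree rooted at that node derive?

[S [M { [L [S [U if e then [S [M x = n]]]]] }]]

if e then x = n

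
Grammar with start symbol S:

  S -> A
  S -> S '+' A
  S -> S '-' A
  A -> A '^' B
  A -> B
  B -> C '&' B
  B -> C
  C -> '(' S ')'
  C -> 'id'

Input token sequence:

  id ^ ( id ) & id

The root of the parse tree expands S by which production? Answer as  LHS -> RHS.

[S [A [A [B [C id]]] ^ [B [C ( [S [A [B [C id]]]] )] & [B [C id]]]]]

S -> A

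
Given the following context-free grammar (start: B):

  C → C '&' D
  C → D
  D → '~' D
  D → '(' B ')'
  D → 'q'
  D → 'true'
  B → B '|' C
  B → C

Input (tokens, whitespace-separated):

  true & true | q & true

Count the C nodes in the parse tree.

[B [B [C [C [D true]] & [D true]]] | [C [C [D q]] & [D true]]]

4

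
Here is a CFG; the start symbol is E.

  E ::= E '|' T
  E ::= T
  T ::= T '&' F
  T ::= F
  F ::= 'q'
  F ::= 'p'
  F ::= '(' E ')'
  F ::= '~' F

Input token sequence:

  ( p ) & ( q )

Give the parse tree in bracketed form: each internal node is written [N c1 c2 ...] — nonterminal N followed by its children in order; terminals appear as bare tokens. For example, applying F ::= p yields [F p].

[E [T [T [F ( [E [T [F p]]] )]] & [F ( [E [T [F q]]] )]]]

E
T
T & F
F & F
( E ) & F
( T ) & F
( F ) & F
( p ) & F
( p ) & ( E )
( p ) & ( T )
( p ) & ( F )
( p ) & ( q )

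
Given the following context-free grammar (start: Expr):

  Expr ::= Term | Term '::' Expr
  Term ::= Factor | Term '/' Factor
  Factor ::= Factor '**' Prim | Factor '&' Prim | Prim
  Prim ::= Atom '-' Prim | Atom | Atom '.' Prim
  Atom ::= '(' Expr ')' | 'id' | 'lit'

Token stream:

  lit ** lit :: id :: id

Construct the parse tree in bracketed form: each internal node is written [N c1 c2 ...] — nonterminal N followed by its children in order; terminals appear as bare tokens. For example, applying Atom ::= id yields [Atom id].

[Expr [Term [Factor [Factor [Prim [Atom lit]]] ** [Prim [Atom lit]]]] :: [Expr [Term [Factor [Prim [Atom id]]]] :: [Expr [Term [Factor [Prim [Atom id]]]]]]]

Expr
Term :: Expr
Factor :: Expr
Factor ** Prim :: Expr
Prim ** Prim :: Expr
Atom ** Prim :: Expr
lit ** Prim :: Expr
lit ** Atom :: Expr
lit ** lit :: Expr
lit ** lit :: Term :: Expr
lit ** lit :: Factor :: Expr
lit ** lit :: Prim :: Expr
lit ** lit :: Atom :: Expr
lit ** lit :: id :: Expr
lit ** lit :: id :: Term
lit ** lit :: id :: Factor
lit ** lit :: id :: Prim
lit ** lit :: id :: Atom
lit ** lit :: id :: id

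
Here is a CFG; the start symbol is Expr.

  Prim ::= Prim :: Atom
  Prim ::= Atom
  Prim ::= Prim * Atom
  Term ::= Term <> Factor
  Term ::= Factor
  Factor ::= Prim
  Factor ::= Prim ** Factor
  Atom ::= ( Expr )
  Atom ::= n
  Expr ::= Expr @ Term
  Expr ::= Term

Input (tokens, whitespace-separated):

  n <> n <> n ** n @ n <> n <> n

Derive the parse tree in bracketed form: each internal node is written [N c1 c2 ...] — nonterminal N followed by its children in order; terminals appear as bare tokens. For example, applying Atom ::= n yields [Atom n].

[Expr [Expr [Term [Term [Term [Factor [Prim [Atom n]]]] <> [Factor [Prim [Atom n]]]] <> [Factor [Prim [Atom n]] ** [Factor [Prim [Atom n]]]]]] @ [Term [Term [Term [Factor [Prim [Atom n]]]] <> [Factor [Prim [Atom n]]]] <> [Factor [Prim [Atom n]]]]]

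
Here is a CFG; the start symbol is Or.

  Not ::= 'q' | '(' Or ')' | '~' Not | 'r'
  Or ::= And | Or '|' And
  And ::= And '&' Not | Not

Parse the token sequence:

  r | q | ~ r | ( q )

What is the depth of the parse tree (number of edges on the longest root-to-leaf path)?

[Or [Or [Or [Or [And [Not r]]] | [And [Not q]]] | [And [Not ~ [Not r]]]] | [And [Not ( [Or [And [Not q]]] )]]]

6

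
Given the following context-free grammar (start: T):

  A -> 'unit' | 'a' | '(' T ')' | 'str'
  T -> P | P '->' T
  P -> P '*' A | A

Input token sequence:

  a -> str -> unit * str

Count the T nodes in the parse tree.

[T [P [A a]] -> [T [P [A str]] -> [T [P [P [A unit]] * [A str]]]]]

3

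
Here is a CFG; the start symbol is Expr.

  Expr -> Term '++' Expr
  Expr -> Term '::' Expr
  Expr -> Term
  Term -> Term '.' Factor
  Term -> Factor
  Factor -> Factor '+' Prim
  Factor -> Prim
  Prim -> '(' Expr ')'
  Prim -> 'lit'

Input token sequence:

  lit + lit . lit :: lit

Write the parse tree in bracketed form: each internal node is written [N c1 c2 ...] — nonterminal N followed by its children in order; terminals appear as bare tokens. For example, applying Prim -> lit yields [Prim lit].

[Expr [Term [Term [Factor [Factor [Prim lit]] + [Prim lit]]] . [Factor [Prim lit]]] :: [Expr [Term [Factor [Prim lit]]]]]

Expr
Term :: Expr
Term . Factor :: Expr
Factor . Factor :: Expr
Factor + Prim . Factor :: Expr
Prim + Prim . Factor :: Expr
lit + Prim . Factor :: Expr
lit + lit . Factor :: Expr
lit + lit . Prim :: Expr
lit + lit . lit :: Expr
lit + lit . lit :: Term
lit + lit . lit :: Factor
lit + lit . lit :: Prim
lit + lit . lit :: lit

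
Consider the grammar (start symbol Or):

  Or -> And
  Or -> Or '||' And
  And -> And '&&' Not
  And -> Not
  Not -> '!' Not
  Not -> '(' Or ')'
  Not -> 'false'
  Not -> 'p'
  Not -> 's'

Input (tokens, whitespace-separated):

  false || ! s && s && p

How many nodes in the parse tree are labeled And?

4

[Or [Or [And [Not false]]] || [And [And [And [Not ! [Not s]]] && [Not s]] && [Not p]]]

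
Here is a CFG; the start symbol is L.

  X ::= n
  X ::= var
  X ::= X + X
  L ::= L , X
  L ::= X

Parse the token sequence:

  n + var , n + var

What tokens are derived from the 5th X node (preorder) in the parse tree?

[L [L [X [X n] + [X var]]] , [X [X n] + [X var]]]

n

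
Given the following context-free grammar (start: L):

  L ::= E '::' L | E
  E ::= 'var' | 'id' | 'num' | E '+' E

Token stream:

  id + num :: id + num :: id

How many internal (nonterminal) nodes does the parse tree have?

[L [E [E id] + [E num]] :: [L [E [E id] + [E num]] :: [L [E id]]]]

10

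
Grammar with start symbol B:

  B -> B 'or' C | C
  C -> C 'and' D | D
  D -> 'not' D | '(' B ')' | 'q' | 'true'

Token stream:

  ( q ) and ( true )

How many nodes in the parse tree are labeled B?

3

[B [C [C [D ( [B [C [D q]]] )]] and [D ( [B [C [D true]]] )]]]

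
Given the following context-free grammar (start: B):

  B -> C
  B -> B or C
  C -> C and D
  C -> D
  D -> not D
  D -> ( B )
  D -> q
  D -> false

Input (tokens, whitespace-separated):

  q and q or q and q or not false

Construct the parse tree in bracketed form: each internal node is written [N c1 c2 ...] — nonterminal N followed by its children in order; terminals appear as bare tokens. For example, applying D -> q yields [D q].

B
B or C
B or C or C
C or C or C
C and D or C or C
D and D or C or C
q and D or C or C
q and q or C or C
q and q or C and D or C
q and q or D and D or C
q and q or q and D or C
q and q or q and q or C
q and q or q and q or D
q and q or q and q or not D
q and q or q and q or not false

[B [B [B [C [C [D q]] and [D q]]] or [C [C [D q]] and [D q]]] or [C [D not [D false]]]]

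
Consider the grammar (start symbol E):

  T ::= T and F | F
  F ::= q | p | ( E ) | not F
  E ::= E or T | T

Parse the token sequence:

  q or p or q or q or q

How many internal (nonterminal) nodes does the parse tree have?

15

[E [E [E [E [E [T [F q]]] or [T [F p]]] or [T [F q]]] or [T [F q]]] or [T [F q]]]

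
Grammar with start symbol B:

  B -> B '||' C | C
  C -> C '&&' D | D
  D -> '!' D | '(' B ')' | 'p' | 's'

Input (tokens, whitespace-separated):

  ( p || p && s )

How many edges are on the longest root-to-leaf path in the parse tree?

7

[B [C [D ( [B [B [C [D p]]] || [C [C [D p]] && [D s]]] )]]]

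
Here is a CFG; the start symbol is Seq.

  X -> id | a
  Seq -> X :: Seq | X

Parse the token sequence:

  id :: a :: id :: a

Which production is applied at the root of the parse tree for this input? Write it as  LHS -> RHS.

[Seq [X id] :: [Seq [X a] :: [Seq [X id] :: [Seq [X a]]]]]

Seq -> X :: Seq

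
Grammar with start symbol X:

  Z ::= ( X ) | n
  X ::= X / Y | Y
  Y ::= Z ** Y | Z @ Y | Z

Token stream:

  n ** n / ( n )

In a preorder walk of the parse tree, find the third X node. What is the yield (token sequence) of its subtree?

n

[X [X [Y [Z n] ** [Y [Z n]]]] / [Y [Z ( [X [Y [Z n]]] )]]]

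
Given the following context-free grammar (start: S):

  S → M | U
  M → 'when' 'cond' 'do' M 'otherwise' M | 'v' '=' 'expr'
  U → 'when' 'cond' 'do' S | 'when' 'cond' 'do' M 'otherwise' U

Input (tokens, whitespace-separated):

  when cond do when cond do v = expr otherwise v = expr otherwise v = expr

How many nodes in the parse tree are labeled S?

[S [M when cond do [M when cond do [M v = expr] otherwise [M v = expr]] otherwise [M v = expr]]]

1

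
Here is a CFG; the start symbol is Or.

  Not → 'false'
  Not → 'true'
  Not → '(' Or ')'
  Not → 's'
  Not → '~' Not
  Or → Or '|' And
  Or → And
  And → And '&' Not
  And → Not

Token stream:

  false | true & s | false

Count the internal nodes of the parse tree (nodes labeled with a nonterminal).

[Or [Or [Or [And [Not false]]] | [And [And [Not true]] & [Not s]]] | [And [Not false]]]

11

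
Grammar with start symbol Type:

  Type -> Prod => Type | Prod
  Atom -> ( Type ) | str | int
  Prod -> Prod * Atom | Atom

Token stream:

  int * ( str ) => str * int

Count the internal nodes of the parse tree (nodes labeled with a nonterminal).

[Type [Prod [Prod [Atom int]] * [Atom ( [Type [Prod [Atom str]]] )]] => [Type [Prod [Prod [Atom str]] * [Atom int]]]]

13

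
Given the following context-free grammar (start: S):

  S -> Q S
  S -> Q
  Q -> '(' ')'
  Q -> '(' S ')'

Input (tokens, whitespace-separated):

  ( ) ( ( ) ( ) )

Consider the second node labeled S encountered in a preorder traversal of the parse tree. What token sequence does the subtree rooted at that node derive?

( ( ) ( ) )

[S [Q ( )] [S [Q ( [S [Q ( )] [S [Q ( )]]] )]]]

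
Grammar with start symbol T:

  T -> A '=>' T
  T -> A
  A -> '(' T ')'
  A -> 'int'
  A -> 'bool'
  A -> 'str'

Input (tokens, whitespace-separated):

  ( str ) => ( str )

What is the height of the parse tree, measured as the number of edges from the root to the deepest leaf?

5

[T [A ( [T [A str]] )] => [T [A ( [T [A str]] )]]]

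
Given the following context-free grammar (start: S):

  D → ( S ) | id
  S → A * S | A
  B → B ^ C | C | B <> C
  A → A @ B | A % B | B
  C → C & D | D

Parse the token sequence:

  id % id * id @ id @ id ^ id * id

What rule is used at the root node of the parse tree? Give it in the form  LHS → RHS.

[S [A [A [B [C [D id]]]] % [B [C [D id]]]] * [S [A [A [A [B [C [D id]]]] @ [B [C [D id]]]] @ [B [B [C [D id]]] ^ [C [D id]]]] * [S [A [B [C [D id]]]]]]]

S → A * S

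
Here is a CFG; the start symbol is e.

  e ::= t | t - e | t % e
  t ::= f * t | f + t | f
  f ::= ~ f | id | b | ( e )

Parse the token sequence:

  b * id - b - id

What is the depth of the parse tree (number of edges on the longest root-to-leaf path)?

5

[e [t [f b] * [t [f id]]] - [e [t [f b]] - [e [t [f id]]]]]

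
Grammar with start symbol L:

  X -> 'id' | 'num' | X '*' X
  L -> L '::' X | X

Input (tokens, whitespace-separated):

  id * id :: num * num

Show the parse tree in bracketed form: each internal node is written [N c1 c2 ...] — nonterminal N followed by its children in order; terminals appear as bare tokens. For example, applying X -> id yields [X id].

[L [L [X [X id] * [X id]]] :: [X [X num] * [X num]]]

L
L :: X
X :: X
X * X :: X
id * X :: X
id * id :: X
id * id :: X * X
id * id :: num * X
id * id :: num * num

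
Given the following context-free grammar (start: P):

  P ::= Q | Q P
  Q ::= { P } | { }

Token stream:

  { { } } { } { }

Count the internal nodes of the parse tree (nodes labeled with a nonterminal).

[P [Q { [P [Q { }]] }] [P [Q { }] [P [Q { }]]]]

8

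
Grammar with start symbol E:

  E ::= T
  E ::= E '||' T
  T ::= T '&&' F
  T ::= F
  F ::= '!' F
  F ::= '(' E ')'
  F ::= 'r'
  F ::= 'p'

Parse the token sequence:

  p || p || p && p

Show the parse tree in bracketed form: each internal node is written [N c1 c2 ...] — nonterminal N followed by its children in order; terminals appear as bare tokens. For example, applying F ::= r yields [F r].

E
E || T
E || T || T
T || T || T
F || T || T
p || T || T
p || F || T
p || p || T
p || p || T && F
p || p || F && F
p || p || p && F
p || p || p && p

[E [E [E [T [F p]]] || [T [F p]]] || [T [T [F p]] && [F p]]]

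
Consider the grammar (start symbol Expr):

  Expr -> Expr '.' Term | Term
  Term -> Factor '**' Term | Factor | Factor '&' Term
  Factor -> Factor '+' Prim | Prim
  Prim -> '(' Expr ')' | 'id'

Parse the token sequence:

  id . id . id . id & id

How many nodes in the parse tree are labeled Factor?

5

[Expr [Expr [Expr [Expr [Term [Factor [Prim id]]]] . [Term [Factor [Prim id]]]] . [Term [Factor [Prim id]]]] . [Term [Factor [Prim id]] & [Term [Factor [Prim id]]]]]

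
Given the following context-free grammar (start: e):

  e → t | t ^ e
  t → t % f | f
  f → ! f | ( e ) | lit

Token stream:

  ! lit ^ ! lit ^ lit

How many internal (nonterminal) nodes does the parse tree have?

[e [t [f ! [f lit]]] ^ [e [t [f ! [f lit]]] ^ [e [t [f lit]]]]]

11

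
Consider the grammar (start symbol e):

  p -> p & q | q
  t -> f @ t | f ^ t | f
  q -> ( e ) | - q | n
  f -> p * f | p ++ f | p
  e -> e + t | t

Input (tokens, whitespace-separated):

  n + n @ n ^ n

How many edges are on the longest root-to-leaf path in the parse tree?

7

[e [e [t [f [p [q n]]]]] + [t [f [p [q n]]] @ [t [f [p [q n]]] ^ [t [f [p [q n]]]]]]]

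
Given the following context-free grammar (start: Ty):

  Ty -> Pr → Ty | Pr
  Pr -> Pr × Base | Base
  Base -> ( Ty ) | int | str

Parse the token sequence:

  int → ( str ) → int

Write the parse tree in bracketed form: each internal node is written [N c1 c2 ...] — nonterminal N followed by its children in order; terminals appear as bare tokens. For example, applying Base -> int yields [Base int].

[Ty [Pr [Base int]] → [Ty [Pr [Base ( [Ty [Pr [Base str]]] )]] → [Ty [Pr [Base int]]]]]

Ty
Pr → Ty
Base → Ty
int → Ty
int → Pr → Ty
int → Base → Ty
int → ( Ty ) → Ty
int → ( Pr ) → Ty
int → ( Base ) → Ty
int → ( str ) → Ty
int → ( str ) → Pr
int → ( str ) → Base
int → ( str ) → int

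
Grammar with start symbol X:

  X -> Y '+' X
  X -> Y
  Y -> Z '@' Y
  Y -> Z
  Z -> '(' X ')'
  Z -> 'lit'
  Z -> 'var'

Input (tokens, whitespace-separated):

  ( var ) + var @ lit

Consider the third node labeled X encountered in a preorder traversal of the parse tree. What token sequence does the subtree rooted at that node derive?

var @ lit

[X [Y [Z ( [X [Y [Z var]]] )]] + [X [Y [Z var] @ [Y [Z lit]]]]]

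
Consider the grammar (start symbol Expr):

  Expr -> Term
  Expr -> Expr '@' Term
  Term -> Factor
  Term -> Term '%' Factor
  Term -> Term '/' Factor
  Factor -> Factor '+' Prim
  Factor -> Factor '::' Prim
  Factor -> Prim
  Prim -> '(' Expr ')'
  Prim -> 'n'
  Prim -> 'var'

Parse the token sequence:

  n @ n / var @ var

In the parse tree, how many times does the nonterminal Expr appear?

[Expr [Expr [Expr [Term [Factor [Prim n]]]] @ [Term [Term [Factor [Prim n]]] / [Factor [Prim var]]]] @ [Term [Factor [Prim var]]]]

3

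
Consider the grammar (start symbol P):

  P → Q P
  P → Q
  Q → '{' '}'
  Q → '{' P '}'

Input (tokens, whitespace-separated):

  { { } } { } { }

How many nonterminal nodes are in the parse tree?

[P [Q { [P [Q { }]] }] [P [Q { }] [P [Q { }]]]]

8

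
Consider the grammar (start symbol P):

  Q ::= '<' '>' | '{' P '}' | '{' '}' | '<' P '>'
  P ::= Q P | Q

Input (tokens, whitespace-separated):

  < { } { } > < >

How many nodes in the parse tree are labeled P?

4

[P [Q < [P [Q { }] [P [Q { }]]] >] [P [Q < >]]]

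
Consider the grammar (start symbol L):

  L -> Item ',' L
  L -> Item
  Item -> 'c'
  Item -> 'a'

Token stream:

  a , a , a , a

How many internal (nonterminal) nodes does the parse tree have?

8

[L [Item a] , [L [Item a] , [L [Item a] , [L [Item a]]]]]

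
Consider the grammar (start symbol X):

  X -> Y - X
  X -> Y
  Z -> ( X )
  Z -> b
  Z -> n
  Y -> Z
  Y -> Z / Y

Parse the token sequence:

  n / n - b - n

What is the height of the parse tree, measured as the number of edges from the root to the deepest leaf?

[X [Y [Z n] / [Y [Z n]]] - [X [Y [Z b]] - [X [Y [Z n]]]]]

5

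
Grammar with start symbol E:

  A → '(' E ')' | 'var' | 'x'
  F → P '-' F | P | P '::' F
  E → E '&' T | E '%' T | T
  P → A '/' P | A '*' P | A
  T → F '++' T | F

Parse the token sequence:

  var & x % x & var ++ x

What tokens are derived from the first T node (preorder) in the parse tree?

[E [E [E [E [T [F [P [A var]]]]] & [T [F [P [A x]]]]] % [T [F [P [A x]]]]] & [T [F [P [A var]]] ++ [T [F [P [A x]]]]]]

var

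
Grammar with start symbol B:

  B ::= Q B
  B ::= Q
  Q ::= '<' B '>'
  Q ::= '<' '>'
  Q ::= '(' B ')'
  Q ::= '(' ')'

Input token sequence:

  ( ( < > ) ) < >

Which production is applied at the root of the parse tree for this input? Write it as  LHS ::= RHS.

[B [Q ( [B [Q ( [B [Q < >]] )]] )] [B [Q < >]]]

B ::= Q B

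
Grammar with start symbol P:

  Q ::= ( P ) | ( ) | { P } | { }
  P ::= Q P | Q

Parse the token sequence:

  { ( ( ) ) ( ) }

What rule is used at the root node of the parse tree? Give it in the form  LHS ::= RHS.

P ::= Q

[P [Q { [P [Q ( [P [Q ( )]] )] [P [Q ( )]]] }]]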